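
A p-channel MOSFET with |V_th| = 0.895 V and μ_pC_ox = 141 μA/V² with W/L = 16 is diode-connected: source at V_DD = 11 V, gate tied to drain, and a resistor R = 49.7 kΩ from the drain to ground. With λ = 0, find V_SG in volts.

With gate tied to drain, V_SG = V_SD ≥ V_SG − |V_th|, so the device is in saturation.
k_p = μ_pC_ox · (W/L) = 2.256 mA/V².
KCL at the drain: ½ k_p (V_SG − |V_th|)² = (V_DD − V_SG)/R.
Let x = V_SG − 0.895. Then 56.1 x² + x − 10.11 = 0, giving x = 0.416 V (positive root), so V_SG = 1.31 V.
I_D = (V_DD − V_SG)/R = (11 − 1.31) / 49.7 = 0.195 mA.

V_SG = 1.31 V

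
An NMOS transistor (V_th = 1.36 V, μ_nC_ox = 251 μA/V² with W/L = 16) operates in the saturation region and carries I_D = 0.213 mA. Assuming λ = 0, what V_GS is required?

V_GS = 1.69 V

k_n = μ_nC_ox · (W/L) = 4.016 mA/V².
In saturation I_D = ½ k_n (V_GS − V_th)², so V_GS − V_th = √(2 I_D / k_n) = √(2 × 0.213 / 4.016) = 0.326 V.
V_GS = 1.36 + 0.326 = 1.69 V.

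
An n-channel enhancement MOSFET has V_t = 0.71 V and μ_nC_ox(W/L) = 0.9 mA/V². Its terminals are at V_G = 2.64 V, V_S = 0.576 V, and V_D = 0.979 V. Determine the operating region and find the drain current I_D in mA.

Triode; I_D = 0.418 mA

V_GS = V_G − V_S = 2.64 − 0.576 = 2.06 V; V_DS = V_D − V_S = 0.979 − 0.576 = 0.403 V.
V_ov = V_GS − V_t = 2.06 − 0.71 = 1.35 V.
Since V_DS = 0.403 V < V_ov = 1.35 V, the device is in the triode region.
I_D = k_n [V_ov · V_DS − ½ V_DS²] = 0.9 × [1.35 × 0.403 − 0.5 × 0.403²] = 0.418 mA.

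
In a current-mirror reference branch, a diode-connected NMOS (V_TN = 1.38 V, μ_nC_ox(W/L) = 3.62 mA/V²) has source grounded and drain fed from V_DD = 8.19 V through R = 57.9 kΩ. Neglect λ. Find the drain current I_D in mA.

With gate tied to drain, V_GS = V_DS ≥ V_GS − V_TN, so the device is in saturation.
KCL at the drain: ½ k_n (V_GS − V_TN)² = (V_DD − V_GS)/R.
Let x = V_GS − 1.38. Then 105 x² + x − 6.81 = 0, giving x = 0.25 V (positive root), so V_GS = 1.63 V.
I_D = (V_DD − V_GS)/R = (8.19 − 1.63) / 57.9 = 0.113 mA.

I_D = 0.113 mA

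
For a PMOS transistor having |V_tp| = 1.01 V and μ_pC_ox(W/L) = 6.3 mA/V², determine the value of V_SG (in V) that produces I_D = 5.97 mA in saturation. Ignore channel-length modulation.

V_SG = 2.39 V

In saturation I_D = ½ k_p (V_SG − |V_tp|)², so V_SG − |V_tp| = √(2 I_D / k_p) = √(2 × 5.97 / 6.3) = 1.38 V.
V_SG = 1.01 + 1.38 = 2.39 V.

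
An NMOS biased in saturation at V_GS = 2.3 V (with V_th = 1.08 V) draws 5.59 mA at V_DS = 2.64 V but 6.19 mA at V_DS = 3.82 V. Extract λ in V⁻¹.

λ = 0.120 V⁻¹

With V_GS fixed, I_D ∝ (1 + λ V_DS) in saturation, so I_D2/I_D1 = (1 + λ V_DS2)/(1 + λ V_DS1).
6.19/5.59 = 1.107 = (1 + 3.82 λ)/(1 + 2.64 λ).
Solving: λ (I_D1 V_DS2 − I_D2 V_DS1) = I_D2 − I_D1, so λ = (6.19 − 5.59) / (5.59 × 3.82 − 6.19 × 2.64) = 0.6 / 5.01 = 0.12 V⁻¹.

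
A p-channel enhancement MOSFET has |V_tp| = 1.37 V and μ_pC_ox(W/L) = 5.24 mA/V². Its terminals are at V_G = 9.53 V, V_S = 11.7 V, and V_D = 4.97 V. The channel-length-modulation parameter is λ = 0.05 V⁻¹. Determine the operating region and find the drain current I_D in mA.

Saturation; I_D = 2.24 mA

V_SG = V_S − V_G = 11.7 − 9.53 = 2.17 V; V_SD = V_S − V_D = 11.7 − 4.97 = 6.73 V.
V_ov = V_SG − |V_tp| = 2.17 − 1.37 = 0.8 V.
Since V_SD = 6.73 V ≥ V_ov = 0.8 V, the device is in saturation.
I_D = ½ k_p V_ov² (1 + λ V_SD) = 0.5 × 5.24 × 0.8² × (1 + 0.05 × 6.73) = 2.24 mA.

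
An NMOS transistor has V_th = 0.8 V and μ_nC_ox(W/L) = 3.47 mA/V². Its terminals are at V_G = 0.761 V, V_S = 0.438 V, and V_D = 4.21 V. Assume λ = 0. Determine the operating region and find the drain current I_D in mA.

Cutoff; I_D = 0 mA

V_GS = V_G − V_S = 0.761 − 0.438 = 0.323 V; V_DS = V_D − V_S = 4.21 − 0.438 = 3.77 V.
V_GS = 0.323 V < V_th = 0.8 V, so the transistor is in cutoff.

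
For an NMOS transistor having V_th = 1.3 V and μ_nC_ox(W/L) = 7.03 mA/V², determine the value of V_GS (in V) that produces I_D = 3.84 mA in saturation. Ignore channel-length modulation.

In saturation I_D = ½ k_n (V_GS − V_th)², so V_GS − V_th = √(2 I_D / k_n) = √(2 × 3.84 / 7.03) = 1.05 V.
V_GS = 1.3 + 1.05 = 2.35 V.

V_GS = 2.35 V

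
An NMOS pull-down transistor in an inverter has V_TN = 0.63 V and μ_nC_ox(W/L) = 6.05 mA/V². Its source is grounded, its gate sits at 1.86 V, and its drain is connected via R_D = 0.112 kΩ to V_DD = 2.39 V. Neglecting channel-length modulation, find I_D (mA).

V_GS = V_G = 1.86 V, so V_ov = 1.86 − 0.63 = 1.23 V.
Assume saturation: I_D = ½ k_n V_ov² = 0.5 × 6.05 × 1.23² = 4.58 mA, giving V_DS = V_DD − I_D R_D = 2.39 − 4.58 × 0.112 = 1.88 V.
V_DS = 1.88 V ≥ V_ov = 1.23 V, confirming saturation.

I_D = 4.58 mA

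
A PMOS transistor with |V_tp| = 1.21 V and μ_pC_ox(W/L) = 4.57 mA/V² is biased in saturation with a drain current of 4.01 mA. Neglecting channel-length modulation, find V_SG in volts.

In saturation I_D = ½ k_p (V_SG − |V_tp|)², so V_SG − |V_tp| = √(2 I_D / k_p) = √(2 × 4.01 / 4.57) = 1.32 V.
V_SG = 1.21 + 1.32 = 2.53 V.

V_SG = 2.53 V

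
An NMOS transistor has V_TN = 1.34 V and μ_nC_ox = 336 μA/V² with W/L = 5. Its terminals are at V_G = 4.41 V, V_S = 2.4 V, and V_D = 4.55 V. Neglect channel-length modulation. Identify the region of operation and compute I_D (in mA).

Saturation; I_D = 0.377 mA

V_GS = V_G − V_S = 4.41 − 2.4 = 2.01 V; V_DS = V_D − V_S = 4.55 − 2.4 = 2.15 V.
k_n = μ_nC_ox · (W/L) = 1.68 mA/V².
V_ov = V_GS − V_TN = 2.01 − 1.34 = 0.67 V.
Since V_DS = 2.15 V ≥ V_ov = 0.67 V, the device is in saturation.
I_D = ½ k_n V_ov² = 0.5 × 1.68 × 0.67² = 0.377 mA.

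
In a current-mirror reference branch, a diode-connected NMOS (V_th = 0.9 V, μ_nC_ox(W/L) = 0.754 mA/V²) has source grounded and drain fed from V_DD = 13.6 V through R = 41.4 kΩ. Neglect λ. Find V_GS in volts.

With gate tied to drain, V_GS = V_DS ≥ V_GS − V_th, so the device is in saturation.
KCL at the drain: ½ k_n (V_GS − V_th)² = (V_DD − V_GS)/R.
Let x = V_GS − 0.9. Then 15.6 x² + x − 12.7 = 0, giving x = 0.871 V (positive root), so V_GS = 1.77 V.
I_D = (V_DD − V_GS)/R = (13.6 − 1.77) / 41.4 = 0.286 mA.

V_GS = 1.77 V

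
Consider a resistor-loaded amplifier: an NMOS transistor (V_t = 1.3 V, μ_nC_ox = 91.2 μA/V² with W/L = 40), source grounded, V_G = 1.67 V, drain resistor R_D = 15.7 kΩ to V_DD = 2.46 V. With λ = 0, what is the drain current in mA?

V_GS = V_G = 1.67 V, so V_ov = 1.67 − 1.3 = 0.37 V.
k_n = μ_nC_ox · (W/L) = 3.648 mA/V².
Assume saturation: I_D = ½ k_n V_ov² = 0.5 × 3.648 × 0.37² = 0.25 mA, giving V_DS = V_DD − I_D R_D = 2.46 − 0.25 × 15.7 = -1.46 V.
But -1.46 V < V_ov = 0.37 V, so the device is actually in triode.
In triode I_D = k_n[V_ov V_DS − ½ V_DS²] and I_D = (V_DD − V_DS)/R_D. Equating: 28.6 V_DS² − 22.19 V_DS + 2.46 = 0, giving V_DS = 0.134 V (the root below V_ov).
I_D = (2.46 − 0.134) / 15.7 = 0.148 mA.

I_D = 0.148 mA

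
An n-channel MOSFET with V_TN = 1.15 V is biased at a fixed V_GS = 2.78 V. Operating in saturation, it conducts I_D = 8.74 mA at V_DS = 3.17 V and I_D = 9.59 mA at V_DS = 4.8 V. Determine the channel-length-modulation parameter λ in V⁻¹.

λ = 0.0736 V⁻¹

With V_GS fixed, I_D ∝ (1 + λ V_DS) in saturation, so I_D2/I_D1 = (1 + λ V_DS2)/(1 + λ V_DS1).
9.59/8.74 = 1.097 = (1 + 4.8 λ)/(1 + 3.17 λ).
Solving: λ (I_D1 V_DS2 − I_D2 V_DS1) = I_D2 − I_D1, so λ = (9.59 − 8.74) / (8.74 × 4.8 − 9.59 × 3.17) = 0.85 / 11.6 = 0.0736 V⁻¹.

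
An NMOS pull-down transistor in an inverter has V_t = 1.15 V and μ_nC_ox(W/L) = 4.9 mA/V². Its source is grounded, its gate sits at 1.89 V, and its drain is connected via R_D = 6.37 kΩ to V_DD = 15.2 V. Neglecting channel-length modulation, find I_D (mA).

I_D = 1.34 mA

V_GS = V_G = 1.89 V, so V_ov = 1.89 − 1.15 = 0.74 V.
Assume saturation: I_D = ½ k_n V_ov² = 0.5 × 4.9 × 0.74² = 1.34 mA, giving V_DS = V_DD − I_D R_D = 15.2 − 1.34 × 6.37 = 6.65 V.
V_DS = 6.65 V ≥ V_ov = 0.74 V, confirming saturation.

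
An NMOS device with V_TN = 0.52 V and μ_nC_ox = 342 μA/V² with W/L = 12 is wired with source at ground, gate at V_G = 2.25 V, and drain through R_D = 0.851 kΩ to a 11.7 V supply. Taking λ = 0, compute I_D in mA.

V_GS = V_G = 2.25 V, so V_ov = 2.25 − 0.52 = 1.73 V.
k_n = μ_nC_ox · (W/L) = 4.104 mA/V².
Assume saturation: I_D = ½ k_n V_ov² = 0.5 × 4.104 × 1.73² = 6.14 mA, giving V_DS = V_DD − I_D R_D = 11.7 − 6.14 × 0.851 = 6.47 V.
V_DS = 6.47 V ≥ V_ov = 1.73 V, confirming saturation.

I_D = 6.14 mA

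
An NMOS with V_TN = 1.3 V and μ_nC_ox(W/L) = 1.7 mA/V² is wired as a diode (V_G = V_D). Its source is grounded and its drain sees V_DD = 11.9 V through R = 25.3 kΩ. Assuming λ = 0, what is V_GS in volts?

With gate tied to drain, V_GS = V_DS ≥ V_GS − V_TN, so the device is in saturation.
KCL at the drain: ½ k_n (V_GS − V_TN)² = (V_DD − V_GS)/R.
Let x = V_GS − 1.3. Then 21.5 x² + x − 10.6 = 0, giving x = 0.679 V (positive root), so V_GS = 1.98 V.
I_D = (V_DD − V_GS)/R = (11.9 − 1.98) / 25.3 = 0.392 mA.

V_GS = 1.98 V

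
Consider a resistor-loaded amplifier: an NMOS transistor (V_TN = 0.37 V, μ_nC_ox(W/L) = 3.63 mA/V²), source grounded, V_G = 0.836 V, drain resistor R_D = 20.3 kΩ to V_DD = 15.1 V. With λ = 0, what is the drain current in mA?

I_D = 0.394 mA

V_GS = V_G = 0.836 V, so V_ov = 0.836 − 0.37 = 0.466 V.
Assume saturation: I_D = ½ k_n V_ov² = 0.5 × 3.63 × 0.466² = 0.394 mA, giving V_DS = V_DD − I_D R_D = 15.1 − 0.394 × 20.3 = 7.1 V.
V_DS = 7.1 V ≥ V_ov = 0.466 V, confirming saturation.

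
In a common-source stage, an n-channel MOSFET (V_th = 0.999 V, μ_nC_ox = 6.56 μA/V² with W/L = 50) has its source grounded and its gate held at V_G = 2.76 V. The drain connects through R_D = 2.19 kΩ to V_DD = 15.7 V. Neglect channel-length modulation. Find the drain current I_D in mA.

I_D = 0.509 mA

V_GS = V_G = 2.76 V, so V_ov = 2.76 − 0.999 = 1.76 V.
k_n = μ_nC_ox · (W/L) = 0.328 mA/V².
Assume saturation: I_D = ½ k_n V_ov² = 0.5 × 0.328 × 1.76² = 0.509 mA, giving V_DS = V_DD − I_D R_D = 15.7 − 0.509 × 2.19 = 14.6 V.
V_DS = 14.6 V ≥ V_ov = 1.76 V, confirming saturation.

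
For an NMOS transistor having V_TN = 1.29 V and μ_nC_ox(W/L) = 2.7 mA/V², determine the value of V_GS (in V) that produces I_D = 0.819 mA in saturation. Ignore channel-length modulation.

V_GS = 2.07 V

In saturation I_D = ½ k_n (V_GS − V_TN)², so V_GS − V_TN = √(2 I_D / k_n) = √(2 × 0.819 / 2.7) = 0.779 V.
V_GS = 1.29 + 0.779 = 2.07 V.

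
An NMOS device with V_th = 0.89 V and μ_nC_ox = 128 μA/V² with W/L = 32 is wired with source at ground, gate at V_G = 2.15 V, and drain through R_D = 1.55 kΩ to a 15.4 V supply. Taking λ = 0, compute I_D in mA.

V_GS = V_G = 2.15 V, so V_ov = 2.15 − 0.89 = 1.26 V.
k_n = μ_nC_ox · (W/L) = 4.096 mA/V².
Assume saturation: I_D = ½ k_n V_ov² = 0.5 × 4.096 × 1.26² = 3.25 mA, giving V_DS = V_DD − I_D R_D = 15.4 − 3.25 × 1.55 = 10.4 V.
V_DS = 10.4 V ≥ V_ov = 1.26 V, confirming saturation.

I_D = 3.25 mA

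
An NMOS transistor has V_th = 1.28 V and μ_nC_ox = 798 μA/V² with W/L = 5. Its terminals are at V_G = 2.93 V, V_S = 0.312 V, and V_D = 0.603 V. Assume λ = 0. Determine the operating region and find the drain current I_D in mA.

V_GS = V_G − V_S = 2.93 − 0.312 = 2.62 V; V_DS = V_D − V_S = 0.603 − 0.312 = 0.291 V.
k_n = μ_nC_ox · (W/L) = 3.99 mA/V².
V_ov = V_GS − V_th = 2.62 − 1.28 = 1.34 V.
Since V_DS = 0.291 V < V_ov = 1.34 V, the device is in the triode region.
I_D = k_n [V_ov · V_DS − ½ V_DS²] = 3.99 × [1.34 × 0.291 − 0.5 × 0.291²] = 1.38 mA.

Triode; I_D = 1.38 mA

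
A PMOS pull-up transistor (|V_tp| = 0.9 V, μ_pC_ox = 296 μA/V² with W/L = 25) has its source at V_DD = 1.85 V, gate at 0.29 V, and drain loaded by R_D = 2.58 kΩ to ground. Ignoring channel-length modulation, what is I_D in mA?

V_SG = V_DD − V_G = 1.85 − 0.29 = 1.56 V, so V_ov = 1.56 − 0.9 = 0.66 V.
k_p = μ_pC_ox · (W/L) = 7.4 mA/V².
Assume saturation: I_D = ½ k_p V_ov² = 0.5 × 7.4 × 0.66² = 1.61 mA, giving V_SD = V_DD − I_D R_D = 1.85 − 1.61 × 2.58 = -2.31 V.
But -2.31 V < V_ov = 0.66 V, so the device is actually in triode.
In triode I_D = k_p[V_ov V_SD − ½ V_SD²] and I_D = (V_DD − V_SD)/R_D. Equating: 9.55 V_SD² − 13.6 V_SD + 1.85 = 0, giving V_SD = 0.152 V (the root below V_ov).
I_D = (1.85 − 0.152) / 2.58 = 0.658 mA.

I_D = 0.658 mA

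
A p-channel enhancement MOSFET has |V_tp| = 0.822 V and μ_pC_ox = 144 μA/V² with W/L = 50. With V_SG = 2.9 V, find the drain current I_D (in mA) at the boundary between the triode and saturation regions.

I_D = 15.5 mA

At the boundary V_SD = V_ov = V_SG − |V_tp| = 2.9 − 0.822 = 2.08 V.
k_p = μ_pC_ox · (W/L) = 7.2 mA/V².
I_D = ½ k_p V_ov² = 0.5 × 7.2 × 2.08² = 15.5 mA.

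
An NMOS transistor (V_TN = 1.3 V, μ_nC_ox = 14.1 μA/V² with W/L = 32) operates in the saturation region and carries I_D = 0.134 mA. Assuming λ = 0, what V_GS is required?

V_GS = 2.07 V

k_n = μ_nC_ox · (W/L) = 0.4512 mA/V².
In saturation I_D = ½ k_n (V_GS − V_TN)², so V_GS − V_TN = √(2 I_D / k_n) = √(2 × 0.134 / 0.4512) = 0.771 V.
V_GS = 1.3 + 0.771 = 2.07 V.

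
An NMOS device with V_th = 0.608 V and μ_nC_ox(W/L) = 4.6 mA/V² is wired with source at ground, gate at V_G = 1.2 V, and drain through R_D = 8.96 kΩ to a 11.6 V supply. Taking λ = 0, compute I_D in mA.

I_D = 0.806 mA

V_GS = V_G = 1.2 V, so V_ov = 1.2 − 0.608 = 0.592 V.
Assume saturation: I_D = ½ k_n V_ov² = 0.5 × 4.6 × 0.592² = 0.806 mA, giving V_DS = V_DD − I_D R_D = 11.6 − 0.806 × 8.96 = 4.38 V.
V_DS = 4.38 V ≥ V_ov = 0.592 V, confirming saturation.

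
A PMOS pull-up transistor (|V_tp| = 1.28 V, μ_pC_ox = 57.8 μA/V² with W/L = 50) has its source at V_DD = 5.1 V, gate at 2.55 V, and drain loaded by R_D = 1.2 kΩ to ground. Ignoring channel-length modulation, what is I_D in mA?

I_D = 2.33 mA

V_SG = V_DD − V_G = 5.1 − 2.55 = 2.55 V, so V_ov = 2.55 − 1.28 = 1.27 V.
k_p = μ_pC_ox · (W/L) = 2.89 mA/V².
Assume saturation: I_D = ½ k_p V_ov² = 0.5 × 2.89 × 1.27² = 2.33 mA, giving V_SD = V_DD − I_D R_D = 5.1 − 2.33 × 1.2 = 2.3 V.
V_SD = 2.3 V ≥ V_ov = 1.27 V, confirming saturation.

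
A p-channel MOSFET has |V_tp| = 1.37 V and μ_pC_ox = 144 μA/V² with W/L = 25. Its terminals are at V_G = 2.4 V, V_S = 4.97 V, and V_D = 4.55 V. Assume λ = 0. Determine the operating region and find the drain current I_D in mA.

V_SG = V_S − V_G = 4.97 − 2.4 = 2.57 V; V_SD = V_S − V_D = 4.97 − 4.55 = 0.42 V.
k_p = μ_pC_ox · (W/L) = 3.6 mA/V².
V_ov = V_SG − |V_tp| = 2.57 − 1.37 = 1.2 V.
Since V_SD = 0.42 V < V_ov = 1.2 V, the device is in the triode region.
I_D = k_p [V_ov · V_SD − ½ V_SD²] = 3.6 × [1.2 × 0.42 − 0.5 × 0.42²] = 1.5 mA.

Triode; I_D = 1.50 mA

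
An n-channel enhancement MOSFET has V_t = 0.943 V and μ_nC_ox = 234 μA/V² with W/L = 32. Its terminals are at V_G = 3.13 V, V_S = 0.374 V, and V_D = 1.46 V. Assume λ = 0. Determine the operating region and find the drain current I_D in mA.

Triode; I_D = 10.3 mA

V_GS = V_G − V_S = 3.13 − 0.374 = 2.76 V; V_DS = V_D − V_S = 1.46 − 0.374 = 1.09 V.
k_n = μ_nC_ox · (W/L) = 7.488 mA/V².
V_ov = V_GS − V_t = 2.76 − 0.943 = 1.81 V.
Since V_DS = 1.09 V < V_ov = 1.81 V, the device is in the triode region.
I_D = k_n [V_ov · V_DS − ½ V_DS²] = 7.488 × [1.81 × 1.09 − 0.5 × 1.09²] = 10.3 mA.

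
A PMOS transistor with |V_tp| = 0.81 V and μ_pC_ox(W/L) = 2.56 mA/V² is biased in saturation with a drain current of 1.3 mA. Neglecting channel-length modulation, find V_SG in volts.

V_SG = 1.82 V

In saturation I_D = ½ k_p (V_SG − |V_tp|)², so V_SG − |V_tp| = √(2 I_D / k_p) = √(2 × 1.3 / 2.56) = 1.01 V.
V_SG = 0.81 + 1.01 = 1.82 V.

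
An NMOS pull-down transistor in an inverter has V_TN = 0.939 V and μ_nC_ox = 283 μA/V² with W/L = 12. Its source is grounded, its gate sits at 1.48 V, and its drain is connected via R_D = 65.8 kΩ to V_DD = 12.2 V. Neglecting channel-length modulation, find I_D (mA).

V_GS = V_G = 1.48 V, so V_ov = 1.48 − 0.939 = 0.541 V.
k_n = μ_nC_ox · (W/L) = 3.396 mA/V².
Assume saturation: I_D = ½ k_n V_ov² = 0.5 × 3.396 × 0.541² = 0.497 mA, giving V_DS = V_DD − I_D R_D = 12.2 − 0.497 × 65.8 = -20.5 V.
But -20.5 V < V_ov = 0.541 V, so the device is actually in triode.
In triode I_D = k_n[V_ov V_DS − ½ V_DS²] and I_D = (V_DD − V_DS)/R_D. Equating: 112 V_DS² − 121.9 V_DS + 12.2 = 0, giving V_DS = 0.111 V (the root below V_ov).
I_D = (12.2 − 0.111) / 65.8 = 0.184 mA.

I_D = 0.184 mA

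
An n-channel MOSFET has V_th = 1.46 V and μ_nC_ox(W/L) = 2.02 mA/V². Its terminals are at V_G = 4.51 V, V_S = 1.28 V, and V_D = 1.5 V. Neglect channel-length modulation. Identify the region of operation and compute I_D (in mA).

V_GS = V_G − V_S = 4.51 − 1.28 = 3.23 V; V_DS = V_D − V_S = 1.5 − 1.28 = 0.22 V.
V_ov = V_GS − V_th = 3.23 − 1.46 = 1.77 V.
Since V_DS = 0.22 V < V_ov = 1.77 V, the device is in the triode region.
I_D = k_n [V_ov · V_DS − ½ V_DS²] = 2.02 × [1.77 × 0.22 − 0.5 × 0.22²] = 0.738 mA.

Triode; I_D = 0.738 mA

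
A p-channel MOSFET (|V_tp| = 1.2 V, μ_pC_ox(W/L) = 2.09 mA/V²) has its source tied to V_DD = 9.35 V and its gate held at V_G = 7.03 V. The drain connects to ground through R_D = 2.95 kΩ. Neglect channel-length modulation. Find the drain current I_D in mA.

I_D = 1.31 mA

V_SG = V_DD − V_G = 9.35 − 7.03 = 2.32 V, so V_ov = 2.32 − 1.2 = 1.12 V.
Assume saturation: I_D = ½ k_p V_ov² = 0.5 × 2.09 × 1.12² = 1.31 mA, giving V_SD = V_DD − I_D R_D = 9.35 − 1.31 × 2.95 = 5.48 V.
V_SD = 5.48 V ≥ V_ov = 1.12 V, confirming saturation.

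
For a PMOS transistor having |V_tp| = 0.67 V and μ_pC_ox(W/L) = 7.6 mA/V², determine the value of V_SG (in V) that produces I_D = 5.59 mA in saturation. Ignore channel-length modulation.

V_SG = 1.88 V

In saturation I_D = ½ k_p (V_SG − |V_tp|)², so V_SG − |V_tp| = √(2 I_D / k_p) = √(2 × 5.59 / 7.6) = 1.21 V.
V_SG = 0.67 + 1.21 = 1.88 V.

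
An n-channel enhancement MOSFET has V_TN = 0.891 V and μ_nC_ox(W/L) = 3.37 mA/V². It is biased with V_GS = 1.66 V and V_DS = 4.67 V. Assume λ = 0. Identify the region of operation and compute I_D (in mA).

V_ov = V_GS − V_TN = 1.66 − 0.891 = 0.769 V.
Since V_DS = 4.67 V ≥ V_ov = 0.769 V, the device is in saturation.
I_D = ½ k_n V_ov² = 0.5 × 3.37 × 0.769² = 0.996 mA.

Saturation; I_D = 0.996 mA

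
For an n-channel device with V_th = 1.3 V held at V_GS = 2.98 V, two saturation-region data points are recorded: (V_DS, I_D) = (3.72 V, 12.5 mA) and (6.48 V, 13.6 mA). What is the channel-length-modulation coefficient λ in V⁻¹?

λ = 0.0362 V⁻¹

With V_GS fixed, I_D ∝ (1 + λ V_DS) in saturation, so I_D2/I_D1 = (1 + λ V_DS2)/(1 + λ V_DS1).
13.6/12.5 = 1.088 = (1 + 6.48 λ)/(1 + 3.72 λ).
Solving: λ (I_D1 V_DS2 − I_D2 V_DS1) = I_D2 − I_D1, so λ = (13.6 − 12.5) / (12.5 × 6.48 − 13.6 × 3.72) = 1.1 / 30.4 = 0.0362 V⁻¹.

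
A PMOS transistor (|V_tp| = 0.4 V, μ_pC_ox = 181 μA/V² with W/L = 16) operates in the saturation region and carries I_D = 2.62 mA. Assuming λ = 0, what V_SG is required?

k_p = μ_pC_ox · (W/L) = 2.896 mA/V².
In saturation I_D = ½ k_p (V_SG − |V_tp|)², so V_SG − |V_tp| = √(2 I_D / k_p) = √(2 × 2.62 / 2.896) = 1.35 V.
V_SG = 0.4 + 1.35 = 1.75 V.

V_SG = 1.75 V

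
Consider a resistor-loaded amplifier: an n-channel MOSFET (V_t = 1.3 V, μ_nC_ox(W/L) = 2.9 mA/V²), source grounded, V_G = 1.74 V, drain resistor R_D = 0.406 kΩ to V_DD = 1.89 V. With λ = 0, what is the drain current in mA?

V_GS = V_G = 1.74 V, so V_ov = 1.74 − 1.3 = 0.44 V.
Assume saturation: I_D = ½ k_n V_ov² = 0.5 × 2.9 × 0.44² = 0.281 mA, giving V_DS = V_DD − I_D R_D = 1.89 − 0.281 × 0.406 = 1.78 V.
V_DS = 1.78 V ≥ V_ov = 0.44 V, confirming saturation.

I_D = 0.281 mA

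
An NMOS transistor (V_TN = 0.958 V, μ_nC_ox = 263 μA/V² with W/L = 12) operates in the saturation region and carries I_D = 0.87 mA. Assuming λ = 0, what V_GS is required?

V_GS = 1.70 V

k_n = μ_nC_ox · (W/L) = 3.156 mA/V².
In saturation I_D = ½ k_n (V_GS − V_TN)², so V_GS − V_TN = √(2 I_D / k_n) = √(2 × 0.87 / 3.156) = 0.743 V.
V_GS = 0.958 + 0.743 = 1.7 V.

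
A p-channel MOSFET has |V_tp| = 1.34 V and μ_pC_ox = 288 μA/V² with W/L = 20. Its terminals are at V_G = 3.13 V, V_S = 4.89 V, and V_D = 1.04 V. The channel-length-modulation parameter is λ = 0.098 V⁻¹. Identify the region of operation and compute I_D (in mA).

V_SG = V_S − V_G = 4.89 − 3.13 = 1.76 V; V_SD = V_S − V_D = 4.89 − 1.04 = 3.85 V.
k_p = μ_pC_ox · (W/L) = 5.76 mA/V².
V_ov = V_SG − |V_tp| = 1.76 − 1.34 = 0.42 V.
Since V_SD = 3.85 V ≥ V_ov = 0.42 V, the device is in saturation.
I_D = ½ k_p V_ov² (1 + λ V_SD) = 0.5 × 5.76 × 0.42² × (1 + 0.098 × 3.85) = 0.7 mA.

Saturation; I_D = 0.700 mA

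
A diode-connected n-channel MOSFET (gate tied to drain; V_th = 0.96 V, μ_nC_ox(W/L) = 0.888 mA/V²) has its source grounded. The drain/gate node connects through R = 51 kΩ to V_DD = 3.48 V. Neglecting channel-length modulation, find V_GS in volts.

With gate tied to drain, V_GS = V_DS ≥ V_GS − V_th, so the device is in saturation.
KCL at the drain: ½ k_n (V_GS − V_th)² = (V_DD − V_GS)/R.
Let x = V_GS − 0.96. Then 22.6 x² + x − 2.52 = 0, giving x = 0.312 V (positive root), so V_GS = 1.27 V.
I_D = (V_DD − V_GS)/R = (3.48 − 1.27) / 51 = 0.0433 mA.

V_GS = 1.27 V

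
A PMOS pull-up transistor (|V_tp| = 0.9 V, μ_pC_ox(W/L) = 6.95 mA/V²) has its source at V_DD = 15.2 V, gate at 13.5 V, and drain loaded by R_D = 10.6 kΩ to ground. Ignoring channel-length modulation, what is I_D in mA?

I_D = 1.40 mA

V_SG = V_DD − V_G = 15.2 − 13.5 = 1.7 V, so V_ov = 1.7 − 0.9 = 0.8 V.
Assume saturation: I_D = ½ k_p V_ov² = 0.5 × 6.95 × 0.8² = 2.22 mA, giving V_SD = V_DD − I_D R_D = 15.2 − 2.22 × 10.6 = -8.37 V.
But -8.37 V < V_ov = 0.8 V, so the device is actually in triode.
In triode I_D = k_p[V_ov V_SD − ½ V_SD²] and I_D = (V_DD − V_SD)/R_D. Equating: 36.8 V_SD² − 59.94 V_SD + 15.2 = 0, giving V_SD = 0.314 V (the root below V_ov).
I_D = (15.2 − 0.314) / 10.6 = 1.4 mA.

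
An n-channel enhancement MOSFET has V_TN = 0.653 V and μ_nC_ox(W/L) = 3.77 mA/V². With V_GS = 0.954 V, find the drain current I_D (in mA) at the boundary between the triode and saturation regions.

At the boundary V_DS = V_ov = V_GS − V_TN = 0.954 − 0.653 = 0.301 V.
I_D = ½ k_n V_ov² = 0.5 × 3.77 × 0.301² = 0.171 mA.

I_D = 0.171 mA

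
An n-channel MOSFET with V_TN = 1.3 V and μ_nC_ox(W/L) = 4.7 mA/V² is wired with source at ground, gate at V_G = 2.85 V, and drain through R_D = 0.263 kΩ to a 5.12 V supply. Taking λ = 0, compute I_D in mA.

V_GS = V_G = 2.85 V, so V_ov = 2.85 − 1.3 = 1.55 V.
Assume saturation: I_D = ½ k_n V_ov² = 0.5 × 4.7 × 1.55² = 5.65 mA, giving V_DS = V_DD − I_D R_D = 5.12 − 5.65 × 0.263 = 3.64 V.
V_DS = 3.64 V ≥ V_ov = 1.55 V, confirming saturation.

I_D = 5.65 mA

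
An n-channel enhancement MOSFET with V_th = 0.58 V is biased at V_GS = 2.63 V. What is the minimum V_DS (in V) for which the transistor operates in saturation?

The boundary between triode and saturation is V_DS = V_GS − V_th = V_ov.
V_ov = 2.63 − 0.58 = 2.05 V.

V_DS,sat = 2.05 V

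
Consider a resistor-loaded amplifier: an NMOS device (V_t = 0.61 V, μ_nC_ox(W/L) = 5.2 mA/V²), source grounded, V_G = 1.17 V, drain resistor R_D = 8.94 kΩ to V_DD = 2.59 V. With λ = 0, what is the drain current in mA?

V_GS = V_G = 1.17 V, so V_ov = 1.17 − 0.61 = 0.56 V.
Assume saturation: I_D = ½ k_n V_ov² = 0.5 × 5.2 × 0.56² = 0.815 mA, giving V_DS = V_DD − I_D R_D = 2.59 − 0.815 × 8.94 = -4.7 V.
But -4.7 V < V_ov = 0.56 V, so the device is actually in triode.
In triode I_D = k_n[V_ov V_DS − ½ V_DS²] and I_D = (V_DD − V_DS)/R_D. Equating: 23.2 V_DS² − 27.03 V_DS + 2.59 = 0, giving V_DS = 0.105 V (the root below V_ov).
I_D = (2.59 − 0.105) / 8.94 = 0.278 mA.

I_D = 0.278 mA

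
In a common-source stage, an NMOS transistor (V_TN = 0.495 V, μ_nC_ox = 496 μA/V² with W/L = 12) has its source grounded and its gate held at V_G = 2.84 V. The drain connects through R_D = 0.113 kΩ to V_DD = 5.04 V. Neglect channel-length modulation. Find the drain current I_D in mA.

V_GS = V_G = 2.84 V, so V_ov = 2.84 − 0.495 = 2.34 V.
k_n = μ_nC_ox · (W/L) = 5.952 mA/V².
Assume saturation: I_D = ½ k_n V_ov² = 0.5 × 5.952 × 2.34² = 16.4 mA, giving V_DS = V_DD − I_D R_D = 5.04 − 16.4 × 0.113 = 3.19 V.
V_DS = 3.19 V ≥ V_ov = 2.34 V, confirming saturation.

I_D = 16.4 mA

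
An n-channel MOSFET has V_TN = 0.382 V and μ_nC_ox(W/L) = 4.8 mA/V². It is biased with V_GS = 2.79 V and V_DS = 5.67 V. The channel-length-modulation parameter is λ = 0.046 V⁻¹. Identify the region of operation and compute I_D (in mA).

Saturation; I_D = 17.5 mA

V_ov = V_GS − V_TN = 2.79 − 0.382 = 2.41 V.
Since V_DS = 5.67 V ≥ V_ov = 2.41 V, the device is in saturation.
I_D = ½ k_n V_ov² (1 + λ V_DS) = 0.5 × 4.8 × 2.41² × (1 + 0.046 × 5.67) = 17.5 mA.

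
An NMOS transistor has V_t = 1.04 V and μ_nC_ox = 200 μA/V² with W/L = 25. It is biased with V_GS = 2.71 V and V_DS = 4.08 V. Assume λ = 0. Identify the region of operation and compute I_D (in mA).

k_n = μ_nC_ox · (W/L) = 5 mA/V².
V_ov = V_GS − V_t = 2.71 − 1.04 = 1.67 V.
Since V_DS = 4.08 V ≥ V_ov = 1.67 V, the device is in saturation.
I_D = ½ k_n V_ov² = 0.5 × 5 × 1.67² = 6.97 mA.

Saturation; I_D = 6.97 mA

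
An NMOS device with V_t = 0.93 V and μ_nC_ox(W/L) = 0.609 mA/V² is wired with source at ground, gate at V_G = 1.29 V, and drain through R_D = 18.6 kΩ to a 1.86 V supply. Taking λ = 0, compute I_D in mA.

V_GS = V_G = 1.29 V, so V_ov = 1.29 − 0.93 = 0.36 V.
Assume saturation: I_D = ½ k_n V_ov² = 0.5 × 0.609 × 0.36² = 0.0395 mA, giving V_DS = V_DD − I_D R_D = 1.86 − 0.0395 × 18.6 = 1.13 V.
V_DS = 1.13 V ≥ V_ov = 0.36 V, confirming saturation.

I_D = 0.0395 mA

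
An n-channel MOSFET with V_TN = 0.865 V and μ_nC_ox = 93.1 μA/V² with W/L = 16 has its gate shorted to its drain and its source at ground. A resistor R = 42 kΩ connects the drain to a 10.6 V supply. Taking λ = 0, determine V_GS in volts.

V_GS = 1.41 V

With gate tied to drain, V_GS = V_DS ≥ V_GS − V_TN, so the device is in saturation.
k_n = μ_nC_ox · (W/L) = 1.49 mA/V².
KCL at the drain: ½ k_n (V_GS − V_TN)² = (V_DD − V_GS)/R.
Let x = V_GS − 0.865. Then 31.3 x² + x − 9.735 = 0, giving x = 0.542 V (positive root), so V_GS = 1.41 V.
I_D = (V_DD − V_GS)/R = (10.6 − 1.41) / 42 = 0.219 mA.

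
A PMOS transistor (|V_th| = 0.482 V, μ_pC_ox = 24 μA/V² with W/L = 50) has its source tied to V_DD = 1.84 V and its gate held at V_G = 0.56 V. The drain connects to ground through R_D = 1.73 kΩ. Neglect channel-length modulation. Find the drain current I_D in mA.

V_SG = V_DD − V_G = 1.84 − 0.56 = 1.28 V, so V_ov = 1.28 − 0.482 = 0.798 V.
k_p = μ_pC_ox · (W/L) = 1.2 mA/V².
Assume saturation: I_D = ½ k_p V_ov² = 0.5 × 1.2 × 0.798² = 0.382 mA, giving V_SD = V_DD − I_D R_D = 1.84 − 0.382 × 1.73 = 1.18 V.
V_SD = 1.18 V ≥ V_ov = 0.798 V, confirming saturation.

I_D = 0.382 mA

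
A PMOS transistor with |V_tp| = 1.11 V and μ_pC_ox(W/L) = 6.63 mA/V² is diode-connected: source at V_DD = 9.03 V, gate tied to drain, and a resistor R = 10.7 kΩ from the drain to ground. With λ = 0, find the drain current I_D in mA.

With gate tied to drain, V_SG = V_SD ≥ V_SG − |V_tp|, so the device is in saturation.
KCL at the drain: ½ k_p (V_SG − |V_tp|)² = (V_DD − V_SG)/R.
Let x = V_SG − 1.11. Then 35.5 x² + x − 7.92 = 0, giving x = 0.459 V (positive root), so V_SG = 1.57 V.
I_D = (V_DD − V_SG)/R = (9.03 − 1.57) / 10.7 = 0.697 mA.

I_D = 0.697 mA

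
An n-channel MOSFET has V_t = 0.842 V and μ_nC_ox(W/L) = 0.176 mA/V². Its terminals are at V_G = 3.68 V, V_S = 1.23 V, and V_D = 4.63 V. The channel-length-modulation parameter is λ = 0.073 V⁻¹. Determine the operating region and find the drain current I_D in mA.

Saturation; I_D = 0.284 mA

V_GS = V_G − V_S = 3.68 − 1.23 = 2.45 V; V_DS = V_D − V_S = 4.63 − 1.23 = 3.4 V.
V_ov = V_GS − V_t = 2.45 − 0.842 = 1.61 V.
Since V_DS = 3.4 V ≥ V_ov = 1.61 V, the device is in saturation.
I_D = ½ k_n V_ov² (1 + λ V_DS) = 0.5 × 0.176 × 1.61² × (1 + 0.073 × 3.4) = 0.284 mA.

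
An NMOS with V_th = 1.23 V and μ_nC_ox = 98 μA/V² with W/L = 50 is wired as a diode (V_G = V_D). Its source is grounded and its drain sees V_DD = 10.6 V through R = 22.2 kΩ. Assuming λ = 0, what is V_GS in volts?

With gate tied to drain, V_GS = V_DS ≥ V_GS − V_th, so the device is in saturation.
k_n = μ_nC_ox · (W/L) = 4.9 mA/V².
KCL at the drain: ½ k_n (V_GS − V_th)² = (V_DD − V_GS)/R.
Let x = V_GS − 1.23. Then 54.4 x² + x − 9.37 = 0, giving x = 0.406 V (positive root), so V_GS = 1.64 V.
I_D = (V_DD − V_GS)/R = (10.6 − 1.64) / 22.2 = 0.404 mA.

V_GS = 1.64 V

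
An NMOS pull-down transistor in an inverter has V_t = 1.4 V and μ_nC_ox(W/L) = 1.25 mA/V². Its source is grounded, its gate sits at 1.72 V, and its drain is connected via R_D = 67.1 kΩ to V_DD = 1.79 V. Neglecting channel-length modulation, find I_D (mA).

I_D = 0.0256 mA

V_GS = V_G = 1.72 V, so V_ov = 1.72 − 1.4 = 0.32 V.
Assume saturation: I_D = ½ k_n V_ov² = 0.5 × 1.25 × 0.32² = 0.064 mA, giving V_DS = V_DD − I_D R_D = 1.79 − 0.064 × 67.1 = -2.5 V.
But -2.5 V < V_ov = 0.32 V, so the device is actually in triode.
In triode I_D = k_n[V_ov V_DS − ½ V_DS²] and I_D = (V_DD − V_DS)/R_D. Equating: 41.9 V_DS² − 27.84 V_DS + 1.79 = 0, giving V_DS = 0.0721 V (the root below V_ov).
I_D = (1.79 − 0.0721) / 67.1 = 0.0256 mA.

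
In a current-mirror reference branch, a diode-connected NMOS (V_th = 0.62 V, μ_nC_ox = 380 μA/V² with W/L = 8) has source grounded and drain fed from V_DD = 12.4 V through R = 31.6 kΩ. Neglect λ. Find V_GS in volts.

With gate tied to drain, V_GS = V_DS ≥ V_GS − V_th, so the device is in saturation.
k_n = μ_nC_ox · (W/L) = 3.04 mA/V².
KCL at the drain: ½ k_n (V_GS − V_th)² = (V_DD − V_GS)/R.
Let x = V_GS − 0.62. Then 48 x² + x − 11.78 = 0, giving x = 0.485 V (positive root), so V_GS = 1.1 V.
I_D = (V_DD − V_GS)/R = (12.4 − 1.1) / 31.6 = 0.357 mA.

V_GS = 1.10 V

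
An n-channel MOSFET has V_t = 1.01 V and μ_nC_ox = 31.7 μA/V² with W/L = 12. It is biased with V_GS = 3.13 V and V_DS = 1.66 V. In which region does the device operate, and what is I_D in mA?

Triode; I_D = 0.815 mA

k_n = μ_nC_ox · (W/L) = 0.3804 mA/V².
V_ov = V_GS − V_t = 3.13 − 1.01 = 2.12 V.
Since V_DS = 1.66 V < V_ov = 2.12 V, the device is in the triode region.
I_D = k_n [V_ov · V_DS − ½ V_DS²] = 0.3804 × [2.12 × 1.66 − 0.5 × 1.66²] = 0.815 mA.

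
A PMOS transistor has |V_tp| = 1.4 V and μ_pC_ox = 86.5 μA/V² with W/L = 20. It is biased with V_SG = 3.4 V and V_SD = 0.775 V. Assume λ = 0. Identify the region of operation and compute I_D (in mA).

Triode; I_D = 2.16 mA

k_p = μ_pC_ox · (W/L) = 1.73 mA/V².
V_ov = V_SG − |V_tp| = 3.4 − 1.4 = 2 V.
Since V_SD = 0.775 V < V_ov = 2 V, the device is in the triode region.
I_D = k_p [V_ov · V_SD − ½ V_SD²] = 1.73 × [2 × 0.775 − 0.5 × 0.775²] = 2.16 mA.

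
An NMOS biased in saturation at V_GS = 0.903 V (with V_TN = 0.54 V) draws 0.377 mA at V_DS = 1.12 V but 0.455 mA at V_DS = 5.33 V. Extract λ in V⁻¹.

With V_GS fixed, I_D ∝ (1 + λ V_DS) in saturation, so I_D2/I_D1 = (1 + λ V_DS2)/(1 + λ V_DS1).
0.455/0.377 = 1.207 = (1 + 5.33 λ)/(1 + 1.12 λ).
Solving: λ (I_D1 V_DS2 − I_D2 V_DS1) = I_D2 − I_D1, so λ = (0.455 − 0.377) / (0.377 × 5.33 − 0.455 × 1.12) = 0.078 / 1.5 = 0.052 V⁻¹.

λ = 0.0520 V⁻¹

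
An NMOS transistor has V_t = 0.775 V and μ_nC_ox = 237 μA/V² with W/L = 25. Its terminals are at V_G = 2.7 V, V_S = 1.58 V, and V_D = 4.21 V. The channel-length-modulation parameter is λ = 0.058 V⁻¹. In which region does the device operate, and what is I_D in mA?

Saturation; I_D = 0.406 mA

V_GS = V_G − V_S = 2.7 − 1.58 = 1.12 V; V_DS = V_D − V_S = 4.21 − 1.58 = 2.63 V.
k_n = μ_nC_ox · (W/L) = 5.925 mA/V².
V_ov = V_GS − V_t = 1.12 − 0.775 = 0.345 V.
Since V_DS = 2.63 V ≥ V_ov = 0.345 V, the device is in saturation.
I_D = ½ k_n V_ov² (1 + λ V_DS) = 0.5 × 5.925 × 0.345² × (1 + 0.058 × 2.63) = 0.406 mA.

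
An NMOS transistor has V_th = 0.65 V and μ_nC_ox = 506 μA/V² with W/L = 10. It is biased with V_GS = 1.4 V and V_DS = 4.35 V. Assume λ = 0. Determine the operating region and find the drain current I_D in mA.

Saturation; I_D = 1.42 mA

k_n = μ_nC_ox · (W/L) = 5.06 mA/V².
V_ov = V_GS − V_th = 1.4 − 0.65 = 0.75 V.
Since V_DS = 4.35 V ≥ V_ov = 0.75 V, the device is in saturation.
I_D = ½ k_n V_ov² = 0.5 × 5.06 × 0.75² = 1.42 mA.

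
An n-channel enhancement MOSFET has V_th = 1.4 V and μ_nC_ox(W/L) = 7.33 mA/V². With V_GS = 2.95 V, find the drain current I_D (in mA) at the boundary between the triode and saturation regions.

I_D = 8.81 mA

At the boundary V_DS = V_ov = V_GS − V_th = 2.95 − 1.4 = 1.55 V.
I_D = ½ k_n V_ov² = 0.5 × 7.33 × 1.55² = 8.81 mA.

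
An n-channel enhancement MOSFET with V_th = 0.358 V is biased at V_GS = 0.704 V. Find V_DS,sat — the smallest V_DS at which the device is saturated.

V_DS,sat = 0.346 V

The boundary between triode and saturation is V_DS = V_GS − V_th = V_ov.
V_ov = 0.704 − 0.358 = 0.346 V.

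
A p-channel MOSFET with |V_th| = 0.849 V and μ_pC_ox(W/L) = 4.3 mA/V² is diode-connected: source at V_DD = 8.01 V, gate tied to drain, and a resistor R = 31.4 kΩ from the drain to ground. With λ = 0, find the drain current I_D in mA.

I_D = 0.218 mA

With gate tied to drain, V_SG = V_SD ≥ V_SG − |V_th|, so the device is in saturation.
KCL at the drain: ½ k_p (V_SG − |V_th|)² = (V_DD − V_SG)/R.
Let x = V_SG − 0.849. Then 67.5 x² + x − 7.161 = 0, giving x = 0.318 V (positive root), so V_SG = 1.17 V.
I_D = (V_DD − V_SG)/R = (8.01 − 1.17) / 31.4 = 0.218 mA.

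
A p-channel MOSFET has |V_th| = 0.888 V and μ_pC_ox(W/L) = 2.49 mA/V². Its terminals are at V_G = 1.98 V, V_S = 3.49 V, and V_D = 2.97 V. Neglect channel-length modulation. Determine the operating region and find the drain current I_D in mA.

V_SG = V_S − V_G = 3.49 − 1.98 = 1.51 V; V_SD = V_S − V_D = 3.49 − 2.97 = 0.52 V.
V_ov = V_SG − |V_th| = 1.51 − 0.888 = 0.622 V.
Since V_SD = 0.52 V < V_ov = 0.622 V, the device is in the triode region.
I_D = k_p [V_ov · V_SD − ½ V_SD²] = 2.49 × [0.622 × 0.52 − 0.5 × 0.52²] = 0.469 mA.

Triode; I_D = 0.469 mA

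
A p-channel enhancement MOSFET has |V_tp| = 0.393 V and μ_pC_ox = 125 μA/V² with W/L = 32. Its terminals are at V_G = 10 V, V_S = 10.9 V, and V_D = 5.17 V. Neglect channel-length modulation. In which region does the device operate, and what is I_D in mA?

Saturation; I_D = 0.514 mA

V_SG = V_S − V_G = 10.9 − 10 = 0.9 V; V_SD = V_S − V_D = 10.9 − 5.17 = 5.73 V.
k_p = μ_pC_ox · (W/L) = 4 mA/V².
V_ov = V_SG − |V_tp| = 0.9 − 0.393 = 0.507 V.
Since V_SD = 5.73 V ≥ V_ov = 0.507 V, the device is in saturation.
I_D = ½ k_p V_ov² = 0.5 × 4 × 0.507² = 0.514 mA.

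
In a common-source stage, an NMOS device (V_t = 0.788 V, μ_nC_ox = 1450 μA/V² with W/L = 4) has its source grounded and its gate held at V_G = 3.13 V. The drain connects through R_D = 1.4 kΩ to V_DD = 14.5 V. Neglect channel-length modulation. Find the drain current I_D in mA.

I_D = 9.73 mA

V_GS = V_G = 3.13 V, so V_ov = 3.13 − 0.788 = 2.34 V.
k_n = μ_nC_ox · (W/L) = 5.8 mA/V².
Assume saturation: I_D = ½ k_n V_ov² = 0.5 × 5.8 × 2.34² = 15.9 mA, giving V_DS = V_DD − I_D R_D = 14.5 − 15.9 × 1.4 = -7.77 V.
But -7.77 V < V_ov = 2.34 V, so the device is actually in triode.
In triode I_D = k_n[V_ov V_DS − ½ V_DS²] and I_D = (V_DD − V_DS)/R_D. Equating: 4.06 V_DS² − 20.02 V_DS + 14.5 = 0, giving V_DS = 0.882 V (the root below V_ov).
I_D = (14.5 − 0.882) / 1.4 = 9.73 mA.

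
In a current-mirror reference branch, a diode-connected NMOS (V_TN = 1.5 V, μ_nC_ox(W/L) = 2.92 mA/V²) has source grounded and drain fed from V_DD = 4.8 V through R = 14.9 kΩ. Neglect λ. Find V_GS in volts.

With gate tied to drain, V_GS = V_DS ≥ V_GS − V_TN, so the device is in saturation.
KCL at the drain: ½ k_n (V_GS − V_TN)² = (V_DD − V_GS)/R.
Let x = V_GS − 1.5. Then 21.8 x² + x − 3.3 = 0, giving x = 0.367 V (positive root), so V_GS = 1.87 V.
I_D = (V_DD − V_GS)/R = (4.8 − 1.87) / 14.9 = 0.197 mA.

V_GS = 1.87 V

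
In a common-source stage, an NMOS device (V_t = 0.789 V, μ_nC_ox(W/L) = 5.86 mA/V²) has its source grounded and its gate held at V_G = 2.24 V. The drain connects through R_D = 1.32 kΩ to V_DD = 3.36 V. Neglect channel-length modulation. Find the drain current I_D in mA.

V_GS = V_G = 2.24 V, so V_ov = 2.24 − 0.789 = 1.45 V.
Assume saturation: I_D = ½ k_n V_ov² = 0.5 × 5.86 × 1.45² = 6.17 mA, giving V_DS = V_DD − I_D R_D = 3.36 − 6.17 × 1.32 = -4.78 V.
But -4.78 V < V_ov = 1.45 V, so the device is actually in triode.
In triode I_D = k_n[V_ov V_DS − ½ V_DS²] and I_D = (V_DD − V_DS)/R_D. Equating: 3.87 V_DS² − 12.22 V_DS + 3.36 = 0, giving V_DS = 0.304 V (the root below V_ov).
I_D = (3.36 − 0.304) / 1.32 = 2.32 mA.

I_D = 2.32 mA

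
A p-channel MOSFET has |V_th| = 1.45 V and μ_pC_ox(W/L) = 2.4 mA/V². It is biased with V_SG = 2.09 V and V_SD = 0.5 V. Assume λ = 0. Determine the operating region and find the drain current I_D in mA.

Triode; I_D = 0.468 mA

V_ov = V_SG − |V_th| = 2.09 − 1.45 = 0.64 V.
Since V_SD = 0.5 V < V_ov = 0.64 V, the device is in the triode region.
I_D = k_p [V_ov · V_SD − ½ V_SD²] = 2.4 × [0.64 × 0.5 − 0.5 × 0.5²] = 0.468 mA.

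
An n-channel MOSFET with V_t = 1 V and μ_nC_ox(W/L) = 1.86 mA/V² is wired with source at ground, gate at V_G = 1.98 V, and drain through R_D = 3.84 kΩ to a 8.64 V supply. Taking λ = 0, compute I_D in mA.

I_D = 0.893 mA

V_GS = V_G = 1.98 V, so V_ov = 1.98 − 1 = 0.98 V.
Assume saturation: I_D = ½ k_n V_ov² = 0.5 × 1.86 × 0.98² = 0.893 mA, giving V_DS = V_DD − I_D R_D = 8.64 − 0.893 × 3.84 = 5.21 V.
V_DS = 5.21 V ≥ V_ov = 0.98 V, confirming saturation.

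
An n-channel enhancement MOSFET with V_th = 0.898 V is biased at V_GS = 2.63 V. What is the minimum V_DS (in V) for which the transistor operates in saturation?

The boundary between triode and saturation is V_DS = V_GS − V_th = V_ov.
V_ov = 2.63 − 0.898 = 1.73 V.

V_DS,sat = 1.73 V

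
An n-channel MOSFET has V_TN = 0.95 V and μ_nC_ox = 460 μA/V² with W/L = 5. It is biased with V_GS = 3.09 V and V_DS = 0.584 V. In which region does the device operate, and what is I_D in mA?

Triode; I_D = 2.48 mA

k_n = μ_nC_ox · (W/L) = 2.3 mA/V².
V_ov = V_GS − V_TN = 3.09 − 0.95 = 2.14 V.
Since V_DS = 0.584 V < V_ov = 2.14 V, the device is in the triode region.
I_D = k_n [V_ov · V_DS − ½ V_DS²] = 2.3 × [2.14 × 0.584 − 0.5 × 0.584²] = 2.48 mA.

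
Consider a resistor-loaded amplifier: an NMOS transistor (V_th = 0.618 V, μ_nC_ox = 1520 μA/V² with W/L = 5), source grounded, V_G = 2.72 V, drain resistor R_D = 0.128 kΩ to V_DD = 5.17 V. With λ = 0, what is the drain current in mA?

I_D = 16.8 mA

V_GS = V_G = 2.72 V, so V_ov = 2.72 − 0.618 = 2.1 V.
k_n = μ_nC_ox · (W/L) = 7.6 mA/V².
Assume saturation: I_D = ½ k_n V_ov² = 0.5 × 7.6 × 2.1² = 16.8 mA, giving V_DS = V_DD − I_D R_D = 5.17 − 16.8 × 0.128 = 3.02 V.
V_DS = 3.02 V ≥ V_ov = 2.1 V, confirming saturation.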